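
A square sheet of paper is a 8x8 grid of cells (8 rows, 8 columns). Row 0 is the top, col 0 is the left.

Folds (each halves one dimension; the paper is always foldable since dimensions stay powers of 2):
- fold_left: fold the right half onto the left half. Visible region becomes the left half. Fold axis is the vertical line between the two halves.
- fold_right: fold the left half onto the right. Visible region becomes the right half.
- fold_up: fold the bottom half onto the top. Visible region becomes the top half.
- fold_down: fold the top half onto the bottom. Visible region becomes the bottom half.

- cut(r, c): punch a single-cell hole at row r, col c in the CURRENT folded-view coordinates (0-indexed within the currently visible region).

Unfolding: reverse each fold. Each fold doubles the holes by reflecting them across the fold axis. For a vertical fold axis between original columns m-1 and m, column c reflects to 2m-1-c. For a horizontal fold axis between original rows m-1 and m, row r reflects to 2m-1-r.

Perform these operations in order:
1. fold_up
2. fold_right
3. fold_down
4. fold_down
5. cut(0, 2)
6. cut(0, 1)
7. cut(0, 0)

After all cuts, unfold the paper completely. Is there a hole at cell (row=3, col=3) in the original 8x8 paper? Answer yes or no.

Op 1 fold_up: fold axis h@4; visible region now rows[0,4) x cols[0,8) = 4x8
Op 2 fold_right: fold axis v@4; visible region now rows[0,4) x cols[4,8) = 4x4
Op 3 fold_down: fold axis h@2; visible region now rows[2,4) x cols[4,8) = 2x4
Op 4 fold_down: fold axis h@3; visible region now rows[3,4) x cols[4,8) = 1x4
Op 5 cut(0, 2): punch at orig (3,6); cuts so far [(3, 6)]; region rows[3,4) x cols[4,8) = 1x4
Op 6 cut(0, 1): punch at orig (3,5); cuts so far [(3, 5), (3, 6)]; region rows[3,4) x cols[4,8) = 1x4
Op 7 cut(0, 0): punch at orig (3,4); cuts so far [(3, 4), (3, 5), (3, 6)]; region rows[3,4) x cols[4,8) = 1x4
Unfold 1 (reflect across h@3): 6 holes -> [(2, 4), (2, 5), (2, 6), (3, 4), (3, 5), (3, 6)]
Unfold 2 (reflect across h@2): 12 holes -> [(0, 4), (0, 5), (0, 6), (1, 4), (1, 5), (1, 6), (2, 4), (2, 5), (2, 6), (3, 4), (3, 5), (3, 6)]
Unfold 3 (reflect across v@4): 24 holes -> [(0, 1), (0, 2), (0, 3), (0, 4), (0, 5), (0, 6), (1, 1), (1, 2), (1, 3), (1, 4), (1, 5), (1, 6), (2, 1), (2, 2), (2, 3), (2, 4), (2, 5), (2, 6), (3, 1), (3, 2), (3, 3), (3, 4), (3, 5), (3, 6)]
Unfold 4 (reflect across h@4): 48 holes -> [(0, 1), (0, 2), (0, 3), (0, 4), (0, 5), (0, 6), (1, 1), (1, 2), (1, 3), (1, 4), (1, 5), (1, 6), (2, 1), (2, 2), (2, 3), (2, 4), (2, 5), (2, 6), (3, 1), (3, 2), (3, 3), (3, 4), (3, 5), (3, 6), (4, 1), (4, 2), (4, 3), (4, 4), (4, 5), (4, 6), (5, 1), (5, 2), (5, 3), (5, 4), (5, 5), (5, 6), (6, 1), (6, 2), (6, 3), (6, 4), (6, 5), (6, 6), (7, 1), (7, 2), (7, 3), (7, 4), (7, 5), (7, 6)]
Holes: [(0, 1), (0, 2), (0, 3), (0, 4), (0, 5), (0, 6), (1, 1), (1, 2), (1, 3), (1, 4), (1, 5), (1, 6), (2, 1), (2, 2), (2, 3), (2, 4), (2, 5), (2, 6), (3, 1), (3, 2), (3, 3), (3, 4), (3, 5), (3, 6), (4, 1), (4, 2), (4, 3), (4, 4), (4, 5), (4, 6), (5, 1), (5, 2), (5, 3), (5, 4), (5, 5), (5, 6), (6, 1), (6, 2), (6, 3), (6, 4), (6, 5), (6, 6), (7, 1), (7, 2), (7, 3), (7, 4), (7, 5), (7, 6)]

Answer: yes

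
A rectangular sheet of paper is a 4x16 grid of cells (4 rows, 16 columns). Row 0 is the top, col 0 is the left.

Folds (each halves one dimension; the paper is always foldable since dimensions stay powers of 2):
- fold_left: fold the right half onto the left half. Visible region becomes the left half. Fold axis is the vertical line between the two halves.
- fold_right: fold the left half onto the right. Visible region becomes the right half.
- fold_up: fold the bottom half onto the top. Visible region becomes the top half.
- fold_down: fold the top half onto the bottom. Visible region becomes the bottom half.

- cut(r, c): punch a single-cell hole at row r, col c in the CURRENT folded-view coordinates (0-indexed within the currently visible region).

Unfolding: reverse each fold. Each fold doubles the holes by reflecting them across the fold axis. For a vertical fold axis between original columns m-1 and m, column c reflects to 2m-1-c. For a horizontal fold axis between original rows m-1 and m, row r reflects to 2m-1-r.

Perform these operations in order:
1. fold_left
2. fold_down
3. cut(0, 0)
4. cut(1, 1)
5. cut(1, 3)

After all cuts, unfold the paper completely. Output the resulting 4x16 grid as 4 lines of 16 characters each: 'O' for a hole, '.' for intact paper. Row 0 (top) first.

Answer: .O.O........O.O.
O..............O
O..............O
.O.O........O.O.

Derivation:
Op 1 fold_left: fold axis v@8; visible region now rows[0,4) x cols[0,8) = 4x8
Op 2 fold_down: fold axis h@2; visible region now rows[2,4) x cols[0,8) = 2x8
Op 3 cut(0, 0): punch at orig (2,0); cuts so far [(2, 0)]; region rows[2,4) x cols[0,8) = 2x8
Op 4 cut(1, 1): punch at orig (3,1); cuts so far [(2, 0), (3, 1)]; region rows[2,4) x cols[0,8) = 2x8
Op 5 cut(1, 3): punch at orig (3,3); cuts so far [(2, 0), (3, 1), (3, 3)]; region rows[2,4) x cols[0,8) = 2x8
Unfold 1 (reflect across h@2): 6 holes -> [(0, 1), (0, 3), (1, 0), (2, 0), (3, 1), (3, 3)]
Unfold 2 (reflect across v@8): 12 holes -> [(0, 1), (0, 3), (0, 12), (0, 14), (1, 0), (1, 15), (2, 0), (2, 15), (3, 1), (3, 3), (3, 12), (3, 14)]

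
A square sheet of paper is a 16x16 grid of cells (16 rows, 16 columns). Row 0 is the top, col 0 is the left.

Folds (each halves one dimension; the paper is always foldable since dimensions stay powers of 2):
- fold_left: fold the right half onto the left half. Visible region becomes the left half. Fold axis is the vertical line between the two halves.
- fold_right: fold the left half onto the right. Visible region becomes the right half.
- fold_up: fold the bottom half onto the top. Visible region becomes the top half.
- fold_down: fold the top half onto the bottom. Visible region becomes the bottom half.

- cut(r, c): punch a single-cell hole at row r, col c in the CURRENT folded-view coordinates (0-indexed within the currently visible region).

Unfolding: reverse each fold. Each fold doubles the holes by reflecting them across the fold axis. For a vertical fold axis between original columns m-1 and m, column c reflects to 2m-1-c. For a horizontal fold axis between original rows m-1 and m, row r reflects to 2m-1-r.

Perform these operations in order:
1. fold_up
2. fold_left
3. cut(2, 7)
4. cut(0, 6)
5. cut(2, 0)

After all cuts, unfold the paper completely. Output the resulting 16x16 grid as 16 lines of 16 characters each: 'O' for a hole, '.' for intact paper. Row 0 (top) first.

Answer: ......O..O......
................
O......OO......O
................
................
................
................
................
................
................
................
................
................
O......OO......O
................
......O..O......

Derivation:
Op 1 fold_up: fold axis h@8; visible region now rows[0,8) x cols[0,16) = 8x16
Op 2 fold_left: fold axis v@8; visible region now rows[0,8) x cols[0,8) = 8x8
Op 3 cut(2, 7): punch at orig (2,7); cuts so far [(2, 7)]; region rows[0,8) x cols[0,8) = 8x8
Op 4 cut(0, 6): punch at orig (0,6); cuts so far [(0, 6), (2, 7)]; region rows[0,8) x cols[0,8) = 8x8
Op 5 cut(2, 0): punch at orig (2,0); cuts so far [(0, 6), (2, 0), (2, 7)]; region rows[0,8) x cols[0,8) = 8x8
Unfold 1 (reflect across v@8): 6 holes -> [(0, 6), (0, 9), (2, 0), (2, 7), (2, 8), (2, 15)]
Unfold 2 (reflect across h@8): 12 holes -> [(0, 6), (0, 9), (2, 0), (2, 7), (2, 8), (2, 15), (13, 0), (13, 7), (13, 8), (13, 15), (15, 6), (15, 9)]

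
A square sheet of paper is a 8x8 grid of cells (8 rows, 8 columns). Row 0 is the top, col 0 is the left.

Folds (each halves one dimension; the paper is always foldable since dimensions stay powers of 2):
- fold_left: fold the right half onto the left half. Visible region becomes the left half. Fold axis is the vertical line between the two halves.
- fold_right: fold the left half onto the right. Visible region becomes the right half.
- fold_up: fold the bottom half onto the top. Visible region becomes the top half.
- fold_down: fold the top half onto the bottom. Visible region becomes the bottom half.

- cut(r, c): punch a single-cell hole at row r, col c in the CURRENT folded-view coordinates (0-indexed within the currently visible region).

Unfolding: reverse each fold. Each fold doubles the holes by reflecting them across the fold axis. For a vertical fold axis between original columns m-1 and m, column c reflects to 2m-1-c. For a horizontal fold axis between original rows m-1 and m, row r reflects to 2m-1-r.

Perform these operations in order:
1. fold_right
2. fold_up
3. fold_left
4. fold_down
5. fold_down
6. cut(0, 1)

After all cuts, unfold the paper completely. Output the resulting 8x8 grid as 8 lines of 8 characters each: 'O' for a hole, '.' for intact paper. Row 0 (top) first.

Answer: .OO..OO.
.OO..OO.
.OO..OO.
.OO..OO.
.OO..OO.
.OO..OO.
.OO..OO.
.OO..OO.

Derivation:
Op 1 fold_right: fold axis v@4; visible region now rows[0,8) x cols[4,8) = 8x4
Op 2 fold_up: fold axis h@4; visible region now rows[0,4) x cols[4,8) = 4x4
Op 3 fold_left: fold axis v@6; visible region now rows[0,4) x cols[4,6) = 4x2
Op 4 fold_down: fold axis h@2; visible region now rows[2,4) x cols[4,6) = 2x2
Op 5 fold_down: fold axis h@3; visible region now rows[3,4) x cols[4,6) = 1x2
Op 6 cut(0, 1): punch at orig (3,5); cuts so far [(3, 5)]; region rows[3,4) x cols[4,6) = 1x2
Unfold 1 (reflect across h@3): 2 holes -> [(2, 5), (3, 5)]
Unfold 2 (reflect across h@2): 4 holes -> [(0, 5), (1, 5), (2, 5), (3, 5)]
Unfold 3 (reflect across v@6): 8 holes -> [(0, 5), (0, 6), (1, 5), (1, 6), (2, 5), (2, 6), (3, 5), (3, 6)]
Unfold 4 (reflect across h@4): 16 holes -> [(0, 5), (0, 6), (1, 5), (1, 6), (2, 5), (2, 6), (3, 5), (3, 6), (4, 5), (4, 6), (5, 5), (5, 6), (6, 5), (6, 6), (7, 5), (7, 6)]
Unfold 5 (reflect across v@4): 32 holes -> [(0, 1), (0, 2), (0, 5), (0, 6), (1, 1), (1, 2), (1, 5), (1, 6), (2, 1), (2, 2), (2, 5), (2, 6), (3, 1), (3, 2), (3, 5), (3, 6), (4, 1), (4, 2), (4, 5), (4, 6), (5, 1), (5, 2), (5, 5), (5, 6), (6, 1), (6, 2), (6, 5), (6, 6), (7, 1), (7, 2), (7, 5), (7, 6)]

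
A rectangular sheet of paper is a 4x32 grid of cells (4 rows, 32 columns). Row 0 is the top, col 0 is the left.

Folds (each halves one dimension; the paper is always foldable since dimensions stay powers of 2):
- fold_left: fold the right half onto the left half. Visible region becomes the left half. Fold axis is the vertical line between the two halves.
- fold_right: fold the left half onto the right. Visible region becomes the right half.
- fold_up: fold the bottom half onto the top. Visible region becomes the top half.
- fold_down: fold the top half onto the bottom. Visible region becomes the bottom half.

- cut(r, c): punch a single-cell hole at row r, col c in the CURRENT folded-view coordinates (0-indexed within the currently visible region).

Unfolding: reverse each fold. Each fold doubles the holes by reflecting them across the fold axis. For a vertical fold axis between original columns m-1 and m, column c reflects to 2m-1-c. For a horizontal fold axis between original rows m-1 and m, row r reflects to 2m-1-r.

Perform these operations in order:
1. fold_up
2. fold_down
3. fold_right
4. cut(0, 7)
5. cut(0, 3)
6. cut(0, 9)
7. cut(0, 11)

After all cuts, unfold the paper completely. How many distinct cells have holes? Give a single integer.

Answer: 32

Derivation:
Op 1 fold_up: fold axis h@2; visible region now rows[0,2) x cols[0,32) = 2x32
Op 2 fold_down: fold axis h@1; visible region now rows[1,2) x cols[0,32) = 1x32
Op 3 fold_right: fold axis v@16; visible region now rows[1,2) x cols[16,32) = 1x16
Op 4 cut(0, 7): punch at orig (1,23); cuts so far [(1, 23)]; region rows[1,2) x cols[16,32) = 1x16
Op 5 cut(0, 3): punch at orig (1,19); cuts so far [(1, 19), (1, 23)]; region rows[1,2) x cols[16,32) = 1x16
Op 6 cut(0, 9): punch at orig (1,25); cuts so far [(1, 19), (1, 23), (1, 25)]; region rows[1,2) x cols[16,32) = 1x16
Op 7 cut(0, 11): punch at orig (1,27); cuts so far [(1, 19), (1, 23), (1, 25), (1, 27)]; region rows[1,2) x cols[16,32) = 1x16
Unfold 1 (reflect across v@16): 8 holes -> [(1, 4), (1, 6), (1, 8), (1, 12), (1, 19), (1, 23), (1, 25), (1, 27)]
Unfold 2 (reflect across h@1): 16 holes -> [(0, 4), (0, 6), (0, 8), (0, 12), (0, 19), (0, 23), (0, 25), (0, 27), (1, 4), (1, 6), (1, 8), (1, 12), (1, 19), (1, 23), (1, 25), (1, 27)]
Unfold 3 (reflect across h@2): 32 holes -> [(0, 4), (0, 6), (0, 8), (0, 12), (0, 19), (0, 23), (0, 25), (0, 27), (1, 4), (1, 6), (1, 8), (1, 12), (1, 19), (1, 23), (1, 25), (1, 27), (2, 4), (2, 6), (2, 8), (2, 12), (2, 19), (2, 23), (2, 25), (2, 27), (3, 4), (3, 6), (3, 8), (3, 12), (3, 19), (3, 23), (3, 25), (3, 27)]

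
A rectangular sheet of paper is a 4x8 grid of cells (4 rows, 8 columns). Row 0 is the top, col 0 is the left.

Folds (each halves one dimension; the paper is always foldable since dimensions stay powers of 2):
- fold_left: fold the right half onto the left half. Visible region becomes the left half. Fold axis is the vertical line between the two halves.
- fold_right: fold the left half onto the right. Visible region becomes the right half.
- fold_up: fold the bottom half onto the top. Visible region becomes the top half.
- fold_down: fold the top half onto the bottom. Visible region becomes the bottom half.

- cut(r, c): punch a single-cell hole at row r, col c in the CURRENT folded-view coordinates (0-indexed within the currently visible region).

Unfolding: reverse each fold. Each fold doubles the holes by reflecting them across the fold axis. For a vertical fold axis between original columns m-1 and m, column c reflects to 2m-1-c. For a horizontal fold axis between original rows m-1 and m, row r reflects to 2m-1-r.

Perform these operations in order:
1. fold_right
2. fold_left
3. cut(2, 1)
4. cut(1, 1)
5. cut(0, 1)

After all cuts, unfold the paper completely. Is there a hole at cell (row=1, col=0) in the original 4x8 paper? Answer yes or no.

Op 1 fold_right: fold axis v@4; visible region now rows[0,4) x cols[4,8) = 4x4
Op 2 fold_left: fold axis v@6; visible region now rows[0,4) x cols[4,6) = 4x2
Op 3 cut(2, 1): punch at orig (2,5); cuts so far [(2, 5)]; region rows[0,4) x cols[4,6) = 4x2
Op 4 cut(1, 1): punch at orig (1,5); cuts so far [(1, 5), (2, 5)]; region rows[0,4) x cols[4,6) = 4x2
Op 5 cut(0, 1): punch at orig (0,5); cuts so far [(0, 5), (1, 5), (2, 5)]; region rows[0,4) x cols[4,6) = 4x2
Unfold 1 (reflect across v@6): 6 holes -> [(0, 5), (0, 6), (1, 5), (1, 6), (2, 5), (2, 6)]
Unfold 2 (reflect across v@4): 12 holes -> [(0, 1), (0, 2), (0, 5), (0, 6), (1, 1), (1, 2), (1, 5), (1, 6), (2, 1), (2, 2), (2, 5), (2, 6)]
Holes: [(0, 1), (0, 2), (0, 5), (0, 6), (1, 1), (1, 2), (1, 5), (1, 6), (2, 1), (2, 2), (2, 5), (2, 6)]

Answer: no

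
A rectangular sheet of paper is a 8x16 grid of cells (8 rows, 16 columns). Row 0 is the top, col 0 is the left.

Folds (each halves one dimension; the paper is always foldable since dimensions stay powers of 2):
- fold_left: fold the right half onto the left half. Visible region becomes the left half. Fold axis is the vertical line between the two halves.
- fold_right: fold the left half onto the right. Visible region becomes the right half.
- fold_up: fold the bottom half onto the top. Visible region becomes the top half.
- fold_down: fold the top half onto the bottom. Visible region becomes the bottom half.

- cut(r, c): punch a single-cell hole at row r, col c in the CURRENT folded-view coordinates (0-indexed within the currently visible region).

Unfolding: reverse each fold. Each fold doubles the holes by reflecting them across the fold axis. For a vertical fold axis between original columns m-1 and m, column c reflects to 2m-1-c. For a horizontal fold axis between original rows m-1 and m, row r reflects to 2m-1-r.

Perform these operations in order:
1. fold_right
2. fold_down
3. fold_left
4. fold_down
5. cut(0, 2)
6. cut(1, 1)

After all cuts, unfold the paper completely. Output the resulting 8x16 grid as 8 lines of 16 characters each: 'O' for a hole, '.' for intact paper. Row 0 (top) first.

Answer: .O....O..O....O.
..O..O....O..O..
..O..O....O..O..
.O....O..O....O.
.O....O..O....O.
..O..O....O..O..
..O..O....O..O..
.O....O..O....O.

Derivation:
Op 1 fold_right: fold axis v@8; visible region now rows[0,8) x cols[8,16) = 8x8
Op 2 fold_down: fold axis h@4; visible region now rows[4,8) x cols[8,16) = 4x8
Op 3 fold_left: fold axis v@12; visible region now rows[4,8) x cols[8,12) = 4x4
Op 4 fold_down: fold axis h@6; visible region now rows[6,8) x cols[8,12) = 2x4
Op 5 cut(0, 2): punch at orig (6,10); cuts so far [(6, 10)]; region rows[6,8) x cols[8,12) = 2x4
Op 6 cut(1, 1): punch at orig (7,9); cuts so far [(6, 10), (7, 9)]; region rows[6,8) x cols[8,12) = 2x4
Unfold 1 (reflect across h@6): 4 holes -> [(4, 9), (5, 10), (6, 10), (7, 9)]
Unfold 2 (reflect across v@12): 8 holes -> [(4, 9), (4, 14), (5, 10), (5, 13), (6, 10), (6, 13), (7, 9), (7, 14)]
Unfold 3 (reflect across h@4): 16 holes -> [(0, 9), (0, 14), (1, 10), (1, 13), (2, 10), (2, 13), (3, 9), (3, 14), (4, 9), (4, 14), (5, 10), (5, 13), (6, 10), (6, 13), (7, 9), (7, 14)]
Unfold 4 (reflect across v@8): 32 holes -> [(0, 1), (0, 6), (0, 9), (0, 14), (1, 2), (1, 5), (1, 10), (1, 13), (2, 2), (2, 5), (2, 10), (2, 13), (3, 1), (3, 6), (3, 9), (3, 14), (4, 1), (4, 6), (4, 9), (4, 14), (5, 2), (5, 5), (5, 10), (5, 13), (6, 2), (6, 5), (6, 10), (6, 13), (7, 1), (7, 6), (7, 9), (7, 14)]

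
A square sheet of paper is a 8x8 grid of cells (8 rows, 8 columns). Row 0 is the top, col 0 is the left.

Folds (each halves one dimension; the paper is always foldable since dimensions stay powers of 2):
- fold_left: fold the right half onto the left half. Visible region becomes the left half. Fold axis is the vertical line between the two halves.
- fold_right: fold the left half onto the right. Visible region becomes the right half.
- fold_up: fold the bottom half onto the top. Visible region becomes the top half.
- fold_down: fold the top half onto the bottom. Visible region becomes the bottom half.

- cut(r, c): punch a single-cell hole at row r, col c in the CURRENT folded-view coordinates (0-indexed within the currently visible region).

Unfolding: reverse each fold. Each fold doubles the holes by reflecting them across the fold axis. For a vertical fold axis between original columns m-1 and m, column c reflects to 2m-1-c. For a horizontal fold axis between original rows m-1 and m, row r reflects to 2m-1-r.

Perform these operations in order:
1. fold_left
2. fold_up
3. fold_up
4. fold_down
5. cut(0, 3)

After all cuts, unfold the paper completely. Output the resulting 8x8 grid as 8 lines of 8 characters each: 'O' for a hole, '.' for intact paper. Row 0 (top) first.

Op 1 fold_left: fold axis v@4; visible region now rows[0,8) x cols[0,4) = 8x4
Op 2 fold_up: fold axis h@4; visible region now rows[0,4) x cols[0,4) = 4x4
Op 3 fold_up: fold axis h@2; visible region now rows[0,2) x cols[0,4) = 2x4
Op 4 fold_down: fold axis h@1; visible region now rows[1,2) x cols[0,4) = 1x4
Op 5 cut(0, 3): punch at orig (1,3); cuts so far [(1, 3)]; region rows[1,2) x cols[0,4) = 1x4
Unfold 1 (reflect across h@1): 2 holes -> [(0, 3), (1, 3)]
Unfold 2 (reflect across h@2): 4 holes -> [(0, 3), (1, 3), (2, 3), (3, 3)]
Unfold 3 (reflect across h@4): 8 holes -> [(0, 3), (1, 3), (2, 3), (3, 3), (4, 3), (5, 3), (6, 3), (7, 3)]
Unfold 4 (reflect across v@4): 16 holes -> [(0, 3), (0, 4), (1, 3), (1, 4), (2, 3), (2, 4), (3, 3), (3, 4), (4, 3), (4, 4), (5, 3), (5, 4), (6, 3), (6, 4), (7, 3), (7, 4)]

Answer: ...OO...
...OO...
...OO...
...OO...
...OO...
...OO...
...OO...
...OO...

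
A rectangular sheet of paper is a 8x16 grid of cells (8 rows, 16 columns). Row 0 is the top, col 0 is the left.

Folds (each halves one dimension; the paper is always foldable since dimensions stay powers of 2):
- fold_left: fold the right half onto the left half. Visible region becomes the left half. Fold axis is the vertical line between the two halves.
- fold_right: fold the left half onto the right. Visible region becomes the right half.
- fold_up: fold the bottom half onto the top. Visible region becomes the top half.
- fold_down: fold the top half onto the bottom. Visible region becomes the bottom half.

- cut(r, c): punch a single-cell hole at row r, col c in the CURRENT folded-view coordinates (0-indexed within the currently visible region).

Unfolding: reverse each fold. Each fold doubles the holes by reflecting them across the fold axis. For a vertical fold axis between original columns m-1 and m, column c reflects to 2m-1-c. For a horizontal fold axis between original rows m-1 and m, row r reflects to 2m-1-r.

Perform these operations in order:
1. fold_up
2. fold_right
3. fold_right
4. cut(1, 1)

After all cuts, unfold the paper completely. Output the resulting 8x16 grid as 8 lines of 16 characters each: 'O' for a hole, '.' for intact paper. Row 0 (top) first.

Answer: ................
..O..O....O..O..
................
................
................
................
..O..O....O..O..
................

Derivation:
Op 1 fold_up: fold axis h@4; visible region now rows[0,4) x cols[0,16) = 4x16
Op 2 fold_right: fold axis v@8; visible region now rows[0,4) x cols[8,16) = 4x8
Op 3 fold_right: fold axis v@12; visible region now rows[0,4) x cols[12,16) = 4x4
Op 4 cut(1, 1): punch at orig (1,13); cuts so far [(1, 13)]; region rows[0,4) x cols[12,16) = 4x4
Unfold 1 (reflect across v@12): 2 holes -> [(1, 10), (1, 13)]
Unfold 2 (reflect across v@8): 4 holes -> [(1, 2), (1, 5), (1, 10), (1, 13)]
Unfold 3 (reflect across h@4): 8 holes -> [(1, 2), (1, 5), (1, 10), (1, 13), (6, 2), (6, 5), (6, 10), (6, 13)]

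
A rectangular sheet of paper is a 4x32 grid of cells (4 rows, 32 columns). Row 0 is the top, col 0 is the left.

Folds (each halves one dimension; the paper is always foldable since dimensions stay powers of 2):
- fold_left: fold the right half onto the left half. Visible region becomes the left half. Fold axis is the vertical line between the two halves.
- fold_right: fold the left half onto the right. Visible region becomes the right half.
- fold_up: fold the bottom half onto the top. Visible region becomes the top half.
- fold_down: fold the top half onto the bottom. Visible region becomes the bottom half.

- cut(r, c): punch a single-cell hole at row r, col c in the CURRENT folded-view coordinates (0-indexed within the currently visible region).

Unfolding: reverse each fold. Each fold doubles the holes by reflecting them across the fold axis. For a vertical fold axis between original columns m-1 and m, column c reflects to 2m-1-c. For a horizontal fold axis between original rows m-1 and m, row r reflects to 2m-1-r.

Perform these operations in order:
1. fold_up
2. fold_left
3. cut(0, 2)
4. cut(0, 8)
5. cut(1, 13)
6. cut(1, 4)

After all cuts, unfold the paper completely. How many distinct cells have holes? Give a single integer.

Answer: 16

Derivation:
Op 1 fold_up: fold axis h@2; visible region now rows[0,2) x cols[0,32) = 2x32
Op 2 fold_left: fold axis v@16; visible region now rows[0,2) x cols[0,16) = 2x16
Op 3 cut(0, 2): punch at orig (0,2); cuts so far [(0, 2)]; region rows[0,2) x cols[0,16) = 2x16
Op 4 cut(0, 8): punch at orig (0,8); cuts so far [(0, 2), (0, 8)]; region rows[0,2) x cols[0,16) = 2x16
Op 5 cut(1, 13): punch at orig (1,13); cuts so far [(0, 2), (0, 8), (1, 13)]; region rows[0,2) x cols[0,16) = 2x16
Op 6 cut(1, 4): punch at orig (1,4); cuts so far [(0, 2), (0, 8), (1, 4), (1, 13)]; region rows[0,2) x cols[0,16) = 2x16
Unfold 1 (reflect across v@16): 8 holes -> [(0, 2), (0, 8), (0, 23), (0, 29), (1, 4), (1, 13), (1, 18), (1, 27)]
Unfold 2 (reflect across h@2): 16 holes -> [(0, 2), (0, 8), (0, 23), (0, 29), (1, 4), (1, 13), (1, 18), (1, 27), (2, 4), (2, 13), (2, 18), (2, 27), (3, 2), (3, 8), (3, 23), (3, 29)]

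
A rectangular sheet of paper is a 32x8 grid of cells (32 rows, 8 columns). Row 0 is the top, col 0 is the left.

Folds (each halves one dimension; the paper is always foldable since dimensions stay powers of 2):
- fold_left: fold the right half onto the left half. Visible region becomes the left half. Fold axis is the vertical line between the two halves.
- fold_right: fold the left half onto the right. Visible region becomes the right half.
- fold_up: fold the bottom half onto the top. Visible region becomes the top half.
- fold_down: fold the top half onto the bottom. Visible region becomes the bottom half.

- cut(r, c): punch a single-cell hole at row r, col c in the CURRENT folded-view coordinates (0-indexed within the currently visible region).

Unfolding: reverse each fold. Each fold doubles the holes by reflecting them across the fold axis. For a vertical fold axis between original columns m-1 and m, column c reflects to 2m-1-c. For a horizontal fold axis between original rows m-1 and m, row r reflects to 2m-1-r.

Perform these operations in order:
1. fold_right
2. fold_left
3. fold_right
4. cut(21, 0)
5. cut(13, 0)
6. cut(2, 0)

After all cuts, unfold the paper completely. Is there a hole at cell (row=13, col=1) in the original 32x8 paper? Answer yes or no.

Op 1 fold_right: fold axis v@4; visible region now rows[0,32) x cols[4,8) = 32x4
Op 2 fold_left: fold axis v@6; visible region now rows[0,32) x cols[4,6) = 32x2
Op 3 fold_right: fold axis v@5; visible region now rows[0,32) x cols[5,6) = 32x1
Op 4 cut(21, 0): punch at orig (21,5); cuts so far [(21, 5)]; region rows[0,32) x cols[5,6) = 32x1
Op 5 cut(13, 0): punch at orig (13,5); cuts so far [(13, 5), (21, 5)]; region rows[0,32) x cols[5,6) = 32x1
Op 6 cut(2, 0): punch at orig (2,5); cuts so far [(2, 5), (13, 5), (21, 5)]; region rows[0,32) x cols[5,6) = 32x1
Unfold 1 (reflect across v@5): 6 holes -> [(2, 4), (2, 5), (13, 4), (13, 5), (21, 4), (21, 5)]
Unfold 2 (reflect across v@6): 12 holes -> [(2, 4), (2, 5), (2, 6), (2, 7), (13, 4), (13, 5), (13, 6), (13, 7), (21, 4), (21, 5), (21, 6), (21, 7)]
Unfold 3 (reflect across v@4): 24 holes -> [(2, 0), (2, 1), (2, 2), (2, 3), (2, 4), (2, 5), (2, 6), (2, 7), (13, 0), (13, 1), (13, 2), (13, 3), (13, 4), (13, 5), (13, 6), (13, 7), (21, 0), (21, 1), (21, 2), (21, 3), (21, 4), (21, 5), (21, 6), (21, 7)]
Holes: [(2, 0), (2, 1), (2, 2), (2, 3), (2, 4), (2, 5), (2, 6), (2, 7), (13, 0), (13, 1), (13, 2), (13, 3), (13, 4), (13, 5), (13, 6), (13, 7), (21, 0), (21, 1), (21, 2), (21, 3), (21, 4), (21, 5), (21, 6), (21, 7)]

Answer: yes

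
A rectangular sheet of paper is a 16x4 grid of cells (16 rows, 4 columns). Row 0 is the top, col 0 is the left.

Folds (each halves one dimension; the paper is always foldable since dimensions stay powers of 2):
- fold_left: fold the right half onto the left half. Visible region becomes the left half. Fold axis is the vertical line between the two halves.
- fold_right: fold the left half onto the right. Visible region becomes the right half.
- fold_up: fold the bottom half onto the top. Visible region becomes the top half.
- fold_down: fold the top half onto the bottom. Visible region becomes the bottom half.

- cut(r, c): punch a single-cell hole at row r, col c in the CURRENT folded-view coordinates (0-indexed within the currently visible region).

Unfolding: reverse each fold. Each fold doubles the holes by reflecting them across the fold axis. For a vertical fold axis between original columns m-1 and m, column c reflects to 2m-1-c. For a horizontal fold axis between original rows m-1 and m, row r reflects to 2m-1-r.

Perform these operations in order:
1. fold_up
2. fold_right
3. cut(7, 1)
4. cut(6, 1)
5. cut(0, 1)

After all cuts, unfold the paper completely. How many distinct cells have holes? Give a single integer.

Op 1 fold_up: fold axis h@8; visible region now rows[0,8) x cols[0,4) = 8x4
Op 2 fold_right: fold axis v@2; visible region now rows[0,8) x cols[2,4) = 8x2
Op 3 cut(7, 1): punch at orig (7,3); cuts so far [(7, 3)]; region rows[0,8) x cols[2,4) = 8x2
Op 4 cut(6, 1): punch at orig (6,3); cuts so far [(6, 3), (7, 3)]; region rows[0,8) x cols[2,4) = 8x2
Op 5 cut(0, 1): punch at orig (0,3); cuts so far [(0, 3), (6, 3), (7, 3)]; region rows[0,8) x cols[2,4) = 8x2
Unfold 1 (reflect across v@2): 6 holes -> [(0, 0), (0, 3), (6, 0), (6, 3), (7, 0), (7, 3)]
Unfold 2 (reflect across h@8): 12 holes -> [(0, 0), (0, 3), (6, 0), (6, 3), (7, 0), (7, 3), (8, 0), (8, 3), (9, 0), (9, 3), (15, 0), (15, 3)]

Answer: 12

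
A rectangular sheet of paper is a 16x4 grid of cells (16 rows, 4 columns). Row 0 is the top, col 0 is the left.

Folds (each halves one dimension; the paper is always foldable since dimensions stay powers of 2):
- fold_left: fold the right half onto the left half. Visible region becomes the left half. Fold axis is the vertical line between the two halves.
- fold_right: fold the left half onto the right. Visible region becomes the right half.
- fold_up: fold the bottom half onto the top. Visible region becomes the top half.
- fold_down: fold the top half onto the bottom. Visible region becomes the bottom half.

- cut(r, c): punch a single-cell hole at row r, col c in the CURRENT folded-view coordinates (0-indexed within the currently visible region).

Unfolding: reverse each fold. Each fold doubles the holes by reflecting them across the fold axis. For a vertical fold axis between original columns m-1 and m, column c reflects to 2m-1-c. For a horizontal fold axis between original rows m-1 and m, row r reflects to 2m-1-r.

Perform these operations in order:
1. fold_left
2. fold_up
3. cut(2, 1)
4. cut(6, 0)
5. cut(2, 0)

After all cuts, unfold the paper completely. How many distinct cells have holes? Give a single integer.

Op 1 fold_left: fold axis v@2; visible region now rows[0,16) x cols[0,2) = 16x2
Op 2 fold_up: fold axis h@8; visible region now rows[0,8) x cols[0,2) = 8x2
Op 3 cut(2, 1): punch at orig (2,1); cuts so far [(2, 1)]; region rows[0,8) x cols[0,2) = 8x2
Op 4 cut(6, 0): punch at orig (6,0); cuts so far [(2, 1), (6, 0)]; region rows[0,8) x cols[0,2) = 8x2
Op 5 cut(2, 0): punch at orig (2,0); cuts so far [(2, 0), (2, 1), (6, 0)]; region rows[0,8) x cols[0,2) = 8x2
Unfold 1 (reflect across h@8): 6 holes -> [(2, 0), (2, 1), (6, 0), (9, 0), (13, 0), (13, 1)]
Unfold 2 (reflect across v@2): 12 holes -> [(2, 0), (2, 1), (2, 2), (2, 3), (6, 0), (6, 3), (9, 0), (9, 3), (13, 0), (13, 1), (13, 2), (13, 3)]

Answer: 12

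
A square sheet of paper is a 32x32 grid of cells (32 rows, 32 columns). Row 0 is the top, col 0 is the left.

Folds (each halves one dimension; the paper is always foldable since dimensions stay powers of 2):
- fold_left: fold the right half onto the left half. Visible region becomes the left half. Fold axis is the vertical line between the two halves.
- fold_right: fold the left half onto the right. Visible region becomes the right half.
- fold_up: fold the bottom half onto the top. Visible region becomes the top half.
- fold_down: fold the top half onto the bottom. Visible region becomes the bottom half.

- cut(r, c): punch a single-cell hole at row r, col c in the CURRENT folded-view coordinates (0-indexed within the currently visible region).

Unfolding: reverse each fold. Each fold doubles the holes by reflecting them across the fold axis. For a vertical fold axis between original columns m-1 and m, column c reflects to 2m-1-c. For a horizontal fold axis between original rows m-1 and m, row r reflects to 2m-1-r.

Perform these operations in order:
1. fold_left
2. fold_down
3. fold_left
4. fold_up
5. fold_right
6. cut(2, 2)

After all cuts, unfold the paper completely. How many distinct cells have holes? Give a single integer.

Answer: 32

Derivation:
Op 1 fold_left: fold axis v@16; visible region now rows[0,32) x cols[0,16) = 32x16
Op 2 fold_down: fold axis h@16; visible region now rows[16,32) x cols[0,16) = 16x16
Op 3 fold_left: fold axis v@8; visible region now rows[16,32) x cols[0,8) = 16x8
Op 4 fold_up: fold axis h@24; visible region now rows[16,24) x cols[0,8) = 8x8
Op 5 fold_right: fold axis v@4; visible region now rows[16,24) x cols[4,8) = 8x4
Op 6 cut(2, 2): punch at orig (18,6); cuts so far [(18, 6)]; region rows[16,24) x cols[4,8) = 8x4
Unfold 1 (reflect across v@4): 2 holes -> [(18, 1), (18, 6)]
Unfold 2 (reflect across h@24): 4 holes -> [(18, 1), (18, 6), (29, 1), (29, 6)]
Unfold 3 (reflect across v@8): 8 holes -> [(18, 1), (18, 6), (18, 9), (18, 14), (29, 1), (29, 6), (29, 9), (29, 14)]
Unfold 4 (reflect across h@16): 16 holes -> [(2, 1), (2, 6), (2, 9), (2, 14), (13, 1), (13, 6), (13, 9), (13, 14), (18, 1), (18, 6), (18, 9), (18, 14), (29, 1), (29, 6), (29, 9), (29, 14)]
Unfold 5 (reflect across v@16): 32 holes -> [(2, 1), (2, 6), (2, 9), (2, 14), (2, 17), (2, 22), (2, 25), (2, 30), (13, 1), (13, 6), (13, 9), (13, 14), (13, 17), (13, 22), (13, 25), (13, 30), (18, 1), (18, 6), (18, 9), (18, 14), (18, 17), (18, 22), (18, 25), (18, 30), (29, 1), (29, 6), (29, 9), (29, 14), (29, 17), (29, 22), (29, 25), (29, 30)]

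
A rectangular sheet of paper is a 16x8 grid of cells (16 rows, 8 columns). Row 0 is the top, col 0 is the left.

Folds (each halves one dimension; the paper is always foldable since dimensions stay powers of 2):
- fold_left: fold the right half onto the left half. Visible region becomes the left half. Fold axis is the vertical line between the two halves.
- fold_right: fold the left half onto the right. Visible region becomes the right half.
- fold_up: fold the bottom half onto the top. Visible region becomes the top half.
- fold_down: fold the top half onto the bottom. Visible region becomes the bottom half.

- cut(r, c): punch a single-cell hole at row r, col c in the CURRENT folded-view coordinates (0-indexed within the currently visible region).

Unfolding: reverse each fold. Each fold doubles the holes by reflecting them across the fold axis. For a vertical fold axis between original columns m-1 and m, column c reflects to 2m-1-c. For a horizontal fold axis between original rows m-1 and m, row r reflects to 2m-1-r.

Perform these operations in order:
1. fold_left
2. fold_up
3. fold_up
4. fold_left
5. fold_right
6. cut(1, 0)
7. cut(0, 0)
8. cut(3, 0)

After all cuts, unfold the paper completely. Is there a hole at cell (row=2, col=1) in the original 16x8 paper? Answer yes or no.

Answer: no

Derivation:
Op 1 fold_left: fold axis v@4; visible region now rows[0,16) x cols[0,4) = 16x4
Op 2 fold_up: fold axis h@8; visible region now rows[0,8) x cols[0,4) = 8x4
Op 3 fold_up: fold axis h@4; visible region now rows[0,4) x cols[0,4) = 4x4
Op 4 fold_left: fold axis v@2; visible region now rows[0,4) x cols[0,2) = 4x2
Op 5 fold_right: fold axis v@1; visible region now rows[0,4) x cols[1,2) = 4x1
Op 6 cut(1, 0): punch at orig (1,1); cuts so far [(1, 1)]; region rows[0,4) x cols[1,2) = 4x1
Op 7 cut(0, 0): punch at orig (0,1); cuts so far [(0, 1), (1, 1)]; region rows[0,4) x cols[1,2) = 4x1
Op 8 cut(3, 0): punch at orig (3,1); cuts so far [(0, 1), (1, 1), (3, 1)]; region rows[0,4) x cols[1,2) = 4x1
Unfold 1 (reflect across v@1): 6 holes -> [(0, 0), (0, 1), (1, 0), (1, 1), (3, 0), (3, 1)]
Unfold 2 (reflect across v@2): 12 holes -> [(0, 0), (0, 1), (0, 2), (0, 3), (1, 0), (1, 1), (1, 2), (1, 3), (3, 0), (3, 1), (3, 2), (3, 3)]
Unfold 3 (reflect across h@4): 24 holes -> [(0, 0), (0, 1), (0, 2), (0, 3), (1, 0), (1, 1), (1, 2), (1, 3), (3, 0), (3, 1), (3, 2), (3, 3), (4, 0), (4, 1), (4, 2), (4, 3), (6, 0), (6, 1), (6, 2), (6, 3), (7, 0), (7, 1), (7, 2), (7, 3)]
Unfold 4 (reflect across h@8): 48 holes -> [(0, 0), (0, 1), (0, 2), (0, 3), (1, 0), (1, 1), (1, 2), (1, 3), (3, 0), (3, 1), (3, 2), (3, 3), (4, 0), (4, 1), (4, 2), (4, 3), (6, 0), (6, 1), (6, 2), (6, 3), (7, 0), (7, 1), (7, 2), (7, 3), (8, 0), (8, 1), (8, 2), (8, 3), (9, 0), (9, 1), (9, 2), (9, 3), (11, 0), (11, 1), (11, 2), (11, 3), (12, 0), (12, 1), (12, 2), (12, 3), (14, 0), (14, 1), (14, 2), (14, 3), (15, 0), (15, 1), (15, 2), (15, 3)]
Unfold 5 (reflect across v@4): 96 holes -> [(0, 0), (0, 1), (0, 2), (0, 3), (0, 4), (0, 5), (0, 6), (0, 7), (1, 0), (1, 1), (1, 2), (1, 3), (1, 4), (1, 5), (1, 6), (1, 7), (3, 0), (3, 1), (3, 2), (3, 3), (3, 4), (3, 5), (3, 6), (3, 7), (4, 0), (4, 1), (4, 2), (4, 3), (4, 4), (4, 5), (4, 6), (4, 7), (6, 0), (6, 1), (6, 2), (6, 3), (6, 4), (6, 5), (6, 6), (6, 7), (7, 0), (7, 1), (7, 2), (7, 3), (7, 4), (7, 5), (7, 6), (7, 7), (8, 0), (8, 1), (8, 2), (8, 3), (8, 4), (8, 5), (8, 6), (8, 7), (9, 0), (9, 1), (9, 2), (9, 3), (9, 4), (9, 5), (9, 6), (9, 7), (11, 0), (11, 1), (11, 2), (11, 3), (11, 4), (11, 5), (11, 6), (11, 7), (12, 0), (12, 1), (12, 2), (12, 3), (12, 4), (12, 5), (12, 6), (12, 7), (14, 0), (14, 1), (14, 2), (14, 3), (14, 4), (14, 5), (14, 6), (14, 7), (15, 0), (15, 1), (15, 2), (15, 3), (15, 4), (15, 5), (15, 6), (15, 7)]
Holes: [(0, 0), (0, 1), (0, 2), (0, 3), (0, 4), (0, 5), (0, 6), (0, 7), (1, 0), (1, 1), (1, 2), (1, 3), (1, 4), (1, 5), (1, 6), (1, 7), (3, 0), (3, 1), (3, 2), (3, 3), (3, 4), (3, 5), (3, 6), (3, 7), (4, 0), (4, 1), (4, 2), (4, 3), (4, 4), (4, 5), (4, 6), (4, 7), (6, 0), (6, 1), (6, 2), (6, 3), (6, 4), (6, 5), (6, 6), (6, 7), (7, 0), (7, 1), (7, 2), (7, 3), (7, 4), (7, 5), (7, 6), (7, 7), (8, 0), (8, 1), (8, 2), (8, 3), (8, 4), (8, 5), (8, 6), (8, 7), (9, 0), (9, 1), (9, 2), (9, 3), (9, 4), (9, 5), (9, 6), (9, 7), (11, 0), (11, 1), (11, 2), (11, 3), (11, 4), (11, 5), (11, 6), (11, 7), (12, 0), (12, 1), (12, 2), (12, 3), (12, 4), (12, 5), (12, 6), (12, 7), (14, 0), (14, 1), (14, 2), (14, 3), (14, 4), (14, 5), (14, 6), (14, 7), (15, 0), (15, 1), (15, 2), (15, 3), (15, 4), (15, 5), (15, 6), (15, 7)]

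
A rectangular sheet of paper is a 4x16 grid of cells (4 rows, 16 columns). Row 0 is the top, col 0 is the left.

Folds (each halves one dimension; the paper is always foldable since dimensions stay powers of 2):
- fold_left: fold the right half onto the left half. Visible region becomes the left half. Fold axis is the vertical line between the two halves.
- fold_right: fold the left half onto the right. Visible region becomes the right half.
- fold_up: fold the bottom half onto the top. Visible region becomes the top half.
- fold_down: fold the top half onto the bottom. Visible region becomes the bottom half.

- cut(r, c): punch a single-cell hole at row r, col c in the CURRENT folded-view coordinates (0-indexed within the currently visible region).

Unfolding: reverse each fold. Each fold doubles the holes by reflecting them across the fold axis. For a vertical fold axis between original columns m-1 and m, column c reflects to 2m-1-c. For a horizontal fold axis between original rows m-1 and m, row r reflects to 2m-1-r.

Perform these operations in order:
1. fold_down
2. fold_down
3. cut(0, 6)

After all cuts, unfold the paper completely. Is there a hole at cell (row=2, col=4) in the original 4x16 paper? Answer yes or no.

Op 1 fold_down: fold axis h@2; visible region now rows[2,4) x cols[0,16) = 2x16
Op 2 fold_down: fold axis h@3; visible region now rows[3,4) x cols[0,16) = 1x16
Op 3 cut(0, 6): punch at orig (3,6); cuts so far [(3, 6)]; region rows[3,4) x cols[0,16) = 1x16
Unfold 1 (reflect across h@3): 2 holes -> [(2, 6), (3, 6)]
Unfold 2 (reflect across h@2): 4 holes -> [(0, 6), (1, 6), (2, 6), (3, 6)]
Holes: [(0, 6), (1, 6), (2, 6), (3, 6)]

Answer: no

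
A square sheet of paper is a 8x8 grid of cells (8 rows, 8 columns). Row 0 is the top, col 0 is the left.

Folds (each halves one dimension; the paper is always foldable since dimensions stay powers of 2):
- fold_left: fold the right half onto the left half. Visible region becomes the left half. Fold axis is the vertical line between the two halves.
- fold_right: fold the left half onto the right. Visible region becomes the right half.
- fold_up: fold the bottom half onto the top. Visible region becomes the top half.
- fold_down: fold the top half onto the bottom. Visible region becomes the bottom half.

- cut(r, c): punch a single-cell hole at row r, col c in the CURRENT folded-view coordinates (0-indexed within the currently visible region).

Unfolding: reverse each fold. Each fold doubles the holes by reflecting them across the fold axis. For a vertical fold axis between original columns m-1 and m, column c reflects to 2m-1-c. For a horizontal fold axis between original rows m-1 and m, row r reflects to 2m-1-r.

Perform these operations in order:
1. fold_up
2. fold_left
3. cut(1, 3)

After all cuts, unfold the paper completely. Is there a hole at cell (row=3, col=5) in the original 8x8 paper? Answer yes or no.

Op 1 fold_up: fold axis h@4; visible region now rows[0,4) x cols[0,8) = 4x8
Op 2 fold_left: fold axis v@4; visible region now rows[0,4) x cols[0,4) = 4x4
Op 3 cut(1, 3): punch at orig (1,3); cuts so far [(1, 3)]; region rows[0,4) x cols[0,4) = 4x4
Unfold 1 (reflect across v@4): 2 holes -> [(1, 3), (1, 4)]
Unfold 2 (reflect across h@4): 4 holes -> [(1, 3), (1, 4), (6, 3), (6, 4)]
Holes: [(1, 3), (1, 4), (6, 3), (6, 4)]

Answer: no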